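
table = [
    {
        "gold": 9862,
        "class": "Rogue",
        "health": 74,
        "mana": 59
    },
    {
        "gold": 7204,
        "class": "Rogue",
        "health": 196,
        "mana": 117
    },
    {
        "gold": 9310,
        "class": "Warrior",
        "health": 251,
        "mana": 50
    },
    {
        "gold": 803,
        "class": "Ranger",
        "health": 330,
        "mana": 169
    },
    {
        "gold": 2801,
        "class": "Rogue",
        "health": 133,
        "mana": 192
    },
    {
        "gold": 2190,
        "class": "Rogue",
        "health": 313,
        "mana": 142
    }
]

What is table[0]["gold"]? 9862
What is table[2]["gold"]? 9310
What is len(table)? 6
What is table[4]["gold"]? 2801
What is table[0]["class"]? "Rogue"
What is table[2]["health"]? 251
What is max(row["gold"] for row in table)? 9862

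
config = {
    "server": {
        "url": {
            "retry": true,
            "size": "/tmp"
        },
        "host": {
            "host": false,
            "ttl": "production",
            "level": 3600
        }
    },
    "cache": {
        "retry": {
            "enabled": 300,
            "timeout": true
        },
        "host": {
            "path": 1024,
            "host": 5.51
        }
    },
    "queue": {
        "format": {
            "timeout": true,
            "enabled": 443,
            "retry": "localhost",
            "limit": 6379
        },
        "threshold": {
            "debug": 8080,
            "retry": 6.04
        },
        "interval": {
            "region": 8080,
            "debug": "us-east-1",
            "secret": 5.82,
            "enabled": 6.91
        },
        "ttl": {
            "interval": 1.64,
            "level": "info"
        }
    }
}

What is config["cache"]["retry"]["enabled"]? 300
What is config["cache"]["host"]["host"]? 5.51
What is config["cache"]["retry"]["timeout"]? True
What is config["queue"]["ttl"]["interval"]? 1.64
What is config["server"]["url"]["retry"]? True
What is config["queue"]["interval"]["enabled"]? 6.91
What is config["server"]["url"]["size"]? "/tmp"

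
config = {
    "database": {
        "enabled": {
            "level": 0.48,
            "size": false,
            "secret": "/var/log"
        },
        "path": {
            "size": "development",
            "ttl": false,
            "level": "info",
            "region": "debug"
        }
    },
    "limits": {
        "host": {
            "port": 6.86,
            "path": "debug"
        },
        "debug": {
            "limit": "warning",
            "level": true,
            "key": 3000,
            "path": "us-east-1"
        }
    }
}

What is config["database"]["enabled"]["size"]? False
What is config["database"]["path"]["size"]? "development"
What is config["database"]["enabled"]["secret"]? "/var/log"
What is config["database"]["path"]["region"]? "debug"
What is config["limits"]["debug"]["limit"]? "warning"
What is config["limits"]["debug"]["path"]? "us-east-1"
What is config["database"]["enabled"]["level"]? 0.48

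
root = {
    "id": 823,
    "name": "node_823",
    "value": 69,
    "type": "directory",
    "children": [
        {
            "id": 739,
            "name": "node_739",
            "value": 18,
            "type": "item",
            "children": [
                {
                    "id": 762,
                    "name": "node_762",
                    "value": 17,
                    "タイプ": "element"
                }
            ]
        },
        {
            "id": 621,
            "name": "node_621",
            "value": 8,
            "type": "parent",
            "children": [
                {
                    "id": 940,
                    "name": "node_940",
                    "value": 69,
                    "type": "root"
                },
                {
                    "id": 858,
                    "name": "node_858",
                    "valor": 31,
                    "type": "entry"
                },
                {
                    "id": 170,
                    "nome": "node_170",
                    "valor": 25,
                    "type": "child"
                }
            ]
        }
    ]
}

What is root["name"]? "node_823"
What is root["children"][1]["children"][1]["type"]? "entry"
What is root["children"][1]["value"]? 8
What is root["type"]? "directory"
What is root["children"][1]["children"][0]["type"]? "root"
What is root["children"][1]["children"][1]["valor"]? 31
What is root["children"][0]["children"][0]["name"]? "node_762"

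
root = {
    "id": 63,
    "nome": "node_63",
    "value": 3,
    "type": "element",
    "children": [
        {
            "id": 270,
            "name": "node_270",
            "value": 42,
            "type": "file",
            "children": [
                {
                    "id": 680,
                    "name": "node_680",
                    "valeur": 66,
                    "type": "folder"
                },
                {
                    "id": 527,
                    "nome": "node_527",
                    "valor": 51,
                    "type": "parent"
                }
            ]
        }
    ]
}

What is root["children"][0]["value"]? 42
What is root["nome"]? "node_63"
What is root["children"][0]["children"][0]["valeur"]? 66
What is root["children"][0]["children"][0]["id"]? 680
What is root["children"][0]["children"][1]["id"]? 527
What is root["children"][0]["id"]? 270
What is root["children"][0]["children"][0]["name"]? "node_680"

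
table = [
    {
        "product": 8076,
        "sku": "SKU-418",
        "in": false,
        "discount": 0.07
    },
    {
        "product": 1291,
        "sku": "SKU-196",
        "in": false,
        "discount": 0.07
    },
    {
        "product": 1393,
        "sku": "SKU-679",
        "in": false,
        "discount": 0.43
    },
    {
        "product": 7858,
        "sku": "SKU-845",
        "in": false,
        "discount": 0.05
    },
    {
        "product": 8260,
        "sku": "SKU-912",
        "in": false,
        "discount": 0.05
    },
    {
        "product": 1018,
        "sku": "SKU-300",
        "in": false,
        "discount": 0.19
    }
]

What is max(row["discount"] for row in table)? 0.43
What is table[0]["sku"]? "SKU-418"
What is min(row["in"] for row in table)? False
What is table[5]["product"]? 1018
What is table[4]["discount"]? 0.05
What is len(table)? 6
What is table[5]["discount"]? 0.19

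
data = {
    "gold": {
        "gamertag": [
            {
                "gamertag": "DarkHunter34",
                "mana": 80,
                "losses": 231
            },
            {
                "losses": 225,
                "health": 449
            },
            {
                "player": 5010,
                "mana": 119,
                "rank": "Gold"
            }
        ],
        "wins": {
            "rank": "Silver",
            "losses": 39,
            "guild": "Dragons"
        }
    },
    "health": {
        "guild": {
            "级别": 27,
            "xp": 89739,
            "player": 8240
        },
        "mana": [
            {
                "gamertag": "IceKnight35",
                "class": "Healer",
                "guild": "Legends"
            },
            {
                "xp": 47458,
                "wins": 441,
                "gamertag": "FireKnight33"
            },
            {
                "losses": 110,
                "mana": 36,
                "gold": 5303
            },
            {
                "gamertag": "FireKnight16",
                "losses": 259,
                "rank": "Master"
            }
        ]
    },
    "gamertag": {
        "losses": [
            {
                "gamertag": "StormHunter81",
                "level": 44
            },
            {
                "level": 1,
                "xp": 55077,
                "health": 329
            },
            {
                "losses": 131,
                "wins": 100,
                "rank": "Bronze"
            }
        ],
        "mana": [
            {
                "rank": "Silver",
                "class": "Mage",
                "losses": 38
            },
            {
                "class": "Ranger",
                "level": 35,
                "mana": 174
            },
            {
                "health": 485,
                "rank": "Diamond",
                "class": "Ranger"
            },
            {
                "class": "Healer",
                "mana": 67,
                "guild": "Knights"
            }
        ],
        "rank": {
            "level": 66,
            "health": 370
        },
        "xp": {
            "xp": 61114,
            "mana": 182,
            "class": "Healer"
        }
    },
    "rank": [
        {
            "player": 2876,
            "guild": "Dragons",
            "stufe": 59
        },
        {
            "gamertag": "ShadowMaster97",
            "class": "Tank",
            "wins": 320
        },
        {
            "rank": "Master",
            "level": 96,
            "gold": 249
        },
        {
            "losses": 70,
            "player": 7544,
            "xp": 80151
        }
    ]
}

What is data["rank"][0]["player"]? 2876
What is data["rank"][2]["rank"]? "Master"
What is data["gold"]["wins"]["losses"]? 39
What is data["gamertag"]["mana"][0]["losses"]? 38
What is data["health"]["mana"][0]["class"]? "Healer"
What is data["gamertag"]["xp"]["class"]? "Healer"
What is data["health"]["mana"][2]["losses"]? 110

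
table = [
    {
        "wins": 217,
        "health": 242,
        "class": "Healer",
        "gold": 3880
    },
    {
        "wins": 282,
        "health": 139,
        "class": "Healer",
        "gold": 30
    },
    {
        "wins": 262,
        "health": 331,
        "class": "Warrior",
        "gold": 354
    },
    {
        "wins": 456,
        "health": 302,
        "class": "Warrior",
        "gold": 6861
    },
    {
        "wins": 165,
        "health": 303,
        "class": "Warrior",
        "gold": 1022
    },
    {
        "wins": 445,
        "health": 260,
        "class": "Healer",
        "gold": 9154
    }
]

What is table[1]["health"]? 139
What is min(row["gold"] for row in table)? 30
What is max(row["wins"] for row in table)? 456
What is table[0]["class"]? "Healer"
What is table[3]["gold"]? 6861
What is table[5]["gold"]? 9154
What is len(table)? 6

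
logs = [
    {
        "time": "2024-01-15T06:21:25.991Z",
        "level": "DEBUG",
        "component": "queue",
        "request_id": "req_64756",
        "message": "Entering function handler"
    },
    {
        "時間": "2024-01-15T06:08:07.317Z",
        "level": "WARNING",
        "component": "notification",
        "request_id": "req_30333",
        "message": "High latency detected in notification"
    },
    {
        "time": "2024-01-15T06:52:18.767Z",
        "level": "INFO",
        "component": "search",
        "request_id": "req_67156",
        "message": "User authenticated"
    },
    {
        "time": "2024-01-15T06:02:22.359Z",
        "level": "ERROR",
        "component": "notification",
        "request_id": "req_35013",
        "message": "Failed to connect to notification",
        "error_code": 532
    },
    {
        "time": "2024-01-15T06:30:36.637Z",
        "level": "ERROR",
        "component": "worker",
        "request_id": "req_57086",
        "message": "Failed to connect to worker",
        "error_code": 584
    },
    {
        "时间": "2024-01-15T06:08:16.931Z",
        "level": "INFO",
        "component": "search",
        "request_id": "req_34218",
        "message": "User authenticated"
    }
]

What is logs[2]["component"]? "search"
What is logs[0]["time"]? "2024-01-15T06:21:25.991Z"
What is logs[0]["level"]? "DEBUG"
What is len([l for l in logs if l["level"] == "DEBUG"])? 1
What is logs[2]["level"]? "INFO"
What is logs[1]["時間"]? "2024-01-15T06:08:07.317Z"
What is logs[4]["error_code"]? 584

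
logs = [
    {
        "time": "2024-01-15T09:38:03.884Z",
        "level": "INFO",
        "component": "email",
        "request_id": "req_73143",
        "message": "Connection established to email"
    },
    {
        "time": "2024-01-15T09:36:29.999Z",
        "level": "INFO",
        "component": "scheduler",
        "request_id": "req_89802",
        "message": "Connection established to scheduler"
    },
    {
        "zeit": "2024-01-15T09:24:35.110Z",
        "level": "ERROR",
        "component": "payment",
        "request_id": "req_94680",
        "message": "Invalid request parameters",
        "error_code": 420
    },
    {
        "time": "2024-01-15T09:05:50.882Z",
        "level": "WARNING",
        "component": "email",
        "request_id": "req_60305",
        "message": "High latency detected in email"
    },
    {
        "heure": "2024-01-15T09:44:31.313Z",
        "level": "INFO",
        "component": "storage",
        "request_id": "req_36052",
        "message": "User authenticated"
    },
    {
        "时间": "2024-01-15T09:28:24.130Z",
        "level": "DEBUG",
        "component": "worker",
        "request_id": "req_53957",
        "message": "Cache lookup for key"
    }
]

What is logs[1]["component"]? "scheduler"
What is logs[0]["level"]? "INFO"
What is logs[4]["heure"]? "2024-01-15T09:44:31.313Z"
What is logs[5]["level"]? "DEBUG"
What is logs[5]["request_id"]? "req_53957"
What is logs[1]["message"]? "Connection established to scheduler"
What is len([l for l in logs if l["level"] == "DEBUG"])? 1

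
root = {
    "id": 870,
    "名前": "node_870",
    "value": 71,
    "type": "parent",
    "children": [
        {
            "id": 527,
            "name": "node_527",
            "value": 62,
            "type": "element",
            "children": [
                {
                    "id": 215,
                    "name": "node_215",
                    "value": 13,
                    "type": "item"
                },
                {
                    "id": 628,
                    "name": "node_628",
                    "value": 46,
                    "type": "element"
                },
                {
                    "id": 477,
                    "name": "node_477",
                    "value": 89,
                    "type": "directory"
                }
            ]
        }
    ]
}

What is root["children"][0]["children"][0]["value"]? 13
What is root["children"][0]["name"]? "node_527"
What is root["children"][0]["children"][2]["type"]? "directory"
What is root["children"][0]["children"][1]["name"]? "node_628"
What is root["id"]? 870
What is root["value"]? 71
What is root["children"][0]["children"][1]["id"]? 628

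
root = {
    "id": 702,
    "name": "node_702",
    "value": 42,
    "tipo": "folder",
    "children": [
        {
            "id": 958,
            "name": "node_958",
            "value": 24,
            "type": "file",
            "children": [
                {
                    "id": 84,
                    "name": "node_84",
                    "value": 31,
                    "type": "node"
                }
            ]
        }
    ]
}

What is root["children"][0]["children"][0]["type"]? "node"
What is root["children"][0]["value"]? 24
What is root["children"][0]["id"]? 958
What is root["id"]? 702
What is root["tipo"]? "folder"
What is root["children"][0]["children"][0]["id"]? 84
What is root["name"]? "node_702"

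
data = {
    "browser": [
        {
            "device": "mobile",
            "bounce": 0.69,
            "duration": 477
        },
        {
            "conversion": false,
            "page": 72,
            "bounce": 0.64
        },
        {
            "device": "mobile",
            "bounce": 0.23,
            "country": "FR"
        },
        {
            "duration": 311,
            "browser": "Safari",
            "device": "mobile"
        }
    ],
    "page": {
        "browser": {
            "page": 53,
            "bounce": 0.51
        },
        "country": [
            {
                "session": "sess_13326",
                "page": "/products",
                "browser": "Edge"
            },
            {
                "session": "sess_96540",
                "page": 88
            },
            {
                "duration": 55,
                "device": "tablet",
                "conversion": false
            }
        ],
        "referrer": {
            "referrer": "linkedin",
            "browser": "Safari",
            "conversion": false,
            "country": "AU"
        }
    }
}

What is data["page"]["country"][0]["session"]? "sess_13326"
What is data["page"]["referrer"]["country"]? "AU"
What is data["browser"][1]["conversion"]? False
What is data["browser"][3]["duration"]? 311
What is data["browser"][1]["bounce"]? 0.64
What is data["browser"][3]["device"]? "mobile"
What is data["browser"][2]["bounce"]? 0.23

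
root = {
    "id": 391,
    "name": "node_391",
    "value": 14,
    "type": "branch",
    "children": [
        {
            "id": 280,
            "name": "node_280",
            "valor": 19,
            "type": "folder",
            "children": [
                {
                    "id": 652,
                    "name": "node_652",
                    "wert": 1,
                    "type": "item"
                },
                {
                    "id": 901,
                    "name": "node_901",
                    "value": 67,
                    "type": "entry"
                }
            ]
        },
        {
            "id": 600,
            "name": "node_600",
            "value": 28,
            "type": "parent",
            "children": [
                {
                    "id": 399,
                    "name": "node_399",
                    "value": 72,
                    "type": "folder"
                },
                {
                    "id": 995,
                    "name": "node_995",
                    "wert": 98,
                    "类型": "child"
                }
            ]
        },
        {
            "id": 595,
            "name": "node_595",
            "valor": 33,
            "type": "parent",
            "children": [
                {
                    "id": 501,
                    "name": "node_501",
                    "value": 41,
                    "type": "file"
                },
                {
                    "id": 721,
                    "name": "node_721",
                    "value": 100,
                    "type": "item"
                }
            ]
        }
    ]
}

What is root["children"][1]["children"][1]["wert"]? 98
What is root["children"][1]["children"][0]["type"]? "folder"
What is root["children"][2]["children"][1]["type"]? "item"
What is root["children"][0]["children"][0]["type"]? "item"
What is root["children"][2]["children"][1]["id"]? 721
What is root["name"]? "node_391"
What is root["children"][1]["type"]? "parent"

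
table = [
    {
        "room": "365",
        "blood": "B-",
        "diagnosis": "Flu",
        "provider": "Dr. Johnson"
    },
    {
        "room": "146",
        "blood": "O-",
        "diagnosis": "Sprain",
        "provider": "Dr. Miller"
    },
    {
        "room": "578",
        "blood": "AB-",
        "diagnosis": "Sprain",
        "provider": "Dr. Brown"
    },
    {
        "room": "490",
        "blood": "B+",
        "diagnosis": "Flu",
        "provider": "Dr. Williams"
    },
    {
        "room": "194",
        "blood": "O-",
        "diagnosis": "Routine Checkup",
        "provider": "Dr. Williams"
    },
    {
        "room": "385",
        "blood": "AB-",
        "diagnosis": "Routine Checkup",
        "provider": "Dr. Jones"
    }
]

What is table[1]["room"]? "146"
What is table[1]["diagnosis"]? "Sprain"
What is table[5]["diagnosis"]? "Routine Checkup"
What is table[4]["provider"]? "Dr. Williams"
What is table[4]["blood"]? "O-"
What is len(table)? 6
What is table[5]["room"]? "385"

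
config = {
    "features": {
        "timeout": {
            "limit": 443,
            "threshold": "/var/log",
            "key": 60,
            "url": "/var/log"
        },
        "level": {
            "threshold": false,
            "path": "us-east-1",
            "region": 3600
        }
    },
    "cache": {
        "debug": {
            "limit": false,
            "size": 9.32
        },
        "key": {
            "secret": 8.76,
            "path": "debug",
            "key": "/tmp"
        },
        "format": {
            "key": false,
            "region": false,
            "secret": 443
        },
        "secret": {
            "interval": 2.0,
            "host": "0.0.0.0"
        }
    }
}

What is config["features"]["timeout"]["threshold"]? "/var/log"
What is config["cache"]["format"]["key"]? False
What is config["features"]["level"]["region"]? 3600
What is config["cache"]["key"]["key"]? "/tmp"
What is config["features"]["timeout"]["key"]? 60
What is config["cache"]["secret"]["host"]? "0.0.0.0"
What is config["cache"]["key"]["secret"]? 8.76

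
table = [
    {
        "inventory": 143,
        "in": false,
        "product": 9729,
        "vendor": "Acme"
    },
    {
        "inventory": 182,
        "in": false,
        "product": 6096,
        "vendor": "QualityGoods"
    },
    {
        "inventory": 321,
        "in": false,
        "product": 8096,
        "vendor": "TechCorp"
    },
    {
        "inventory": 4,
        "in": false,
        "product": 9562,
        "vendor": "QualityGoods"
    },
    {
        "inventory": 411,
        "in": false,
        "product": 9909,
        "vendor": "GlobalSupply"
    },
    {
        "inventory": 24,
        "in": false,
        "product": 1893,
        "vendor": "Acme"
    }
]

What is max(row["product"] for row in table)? 9909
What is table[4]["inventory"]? 411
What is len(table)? 6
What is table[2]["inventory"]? 321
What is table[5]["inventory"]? 24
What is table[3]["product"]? 9562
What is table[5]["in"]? False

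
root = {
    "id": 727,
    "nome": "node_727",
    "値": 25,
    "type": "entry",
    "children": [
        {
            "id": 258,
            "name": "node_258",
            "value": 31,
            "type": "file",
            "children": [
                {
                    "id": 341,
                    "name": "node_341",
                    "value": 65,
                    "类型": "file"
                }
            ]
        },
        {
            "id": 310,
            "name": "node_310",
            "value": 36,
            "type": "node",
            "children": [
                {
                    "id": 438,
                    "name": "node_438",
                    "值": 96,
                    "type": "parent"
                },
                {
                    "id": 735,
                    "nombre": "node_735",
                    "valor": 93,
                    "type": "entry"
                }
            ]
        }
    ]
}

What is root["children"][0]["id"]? 258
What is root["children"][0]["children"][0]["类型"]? "file"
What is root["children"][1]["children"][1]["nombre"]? "node_735"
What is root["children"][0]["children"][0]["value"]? 65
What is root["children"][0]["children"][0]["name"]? "node_341"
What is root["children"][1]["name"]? "node_310"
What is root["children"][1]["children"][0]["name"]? "node_438"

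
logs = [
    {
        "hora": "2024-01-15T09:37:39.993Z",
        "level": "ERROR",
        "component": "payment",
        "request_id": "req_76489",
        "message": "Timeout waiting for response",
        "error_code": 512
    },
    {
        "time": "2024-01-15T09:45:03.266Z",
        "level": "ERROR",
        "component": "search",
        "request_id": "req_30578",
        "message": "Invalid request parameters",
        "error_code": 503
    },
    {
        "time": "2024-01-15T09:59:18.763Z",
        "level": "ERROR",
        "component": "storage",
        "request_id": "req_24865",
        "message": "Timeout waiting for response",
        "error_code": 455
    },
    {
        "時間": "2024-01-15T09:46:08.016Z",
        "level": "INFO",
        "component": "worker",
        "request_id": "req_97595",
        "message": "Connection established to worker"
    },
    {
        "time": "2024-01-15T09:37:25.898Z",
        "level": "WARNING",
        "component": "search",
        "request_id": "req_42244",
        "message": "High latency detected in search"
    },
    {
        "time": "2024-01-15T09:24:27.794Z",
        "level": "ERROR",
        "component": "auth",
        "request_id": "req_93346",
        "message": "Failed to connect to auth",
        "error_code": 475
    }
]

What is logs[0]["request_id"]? "req_76489"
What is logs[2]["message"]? "Timeout waiting for response"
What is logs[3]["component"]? "worker"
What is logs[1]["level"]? "ERROR"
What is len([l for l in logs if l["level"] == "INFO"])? 1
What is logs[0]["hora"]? "2024-01-15T09:37:39.993Z"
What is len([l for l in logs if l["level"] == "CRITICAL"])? 0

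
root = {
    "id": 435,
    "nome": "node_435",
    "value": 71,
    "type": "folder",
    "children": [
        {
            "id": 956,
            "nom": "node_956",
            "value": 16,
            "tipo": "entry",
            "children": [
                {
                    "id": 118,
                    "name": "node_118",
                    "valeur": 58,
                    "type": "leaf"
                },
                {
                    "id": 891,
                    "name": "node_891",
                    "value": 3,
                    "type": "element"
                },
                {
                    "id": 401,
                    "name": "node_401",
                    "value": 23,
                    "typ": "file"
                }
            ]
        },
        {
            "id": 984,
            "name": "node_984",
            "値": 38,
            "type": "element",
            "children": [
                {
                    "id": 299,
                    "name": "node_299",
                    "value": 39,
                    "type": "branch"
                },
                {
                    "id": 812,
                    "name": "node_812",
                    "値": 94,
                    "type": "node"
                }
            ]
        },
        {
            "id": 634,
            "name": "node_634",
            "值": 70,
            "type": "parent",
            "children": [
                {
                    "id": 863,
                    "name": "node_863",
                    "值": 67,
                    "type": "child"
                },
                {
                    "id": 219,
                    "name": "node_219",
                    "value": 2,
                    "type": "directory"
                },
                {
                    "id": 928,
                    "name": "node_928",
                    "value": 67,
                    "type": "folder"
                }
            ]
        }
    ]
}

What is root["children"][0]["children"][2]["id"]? 401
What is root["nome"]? "node_435"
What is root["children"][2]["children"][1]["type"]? "directory"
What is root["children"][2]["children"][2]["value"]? 67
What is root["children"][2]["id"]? 634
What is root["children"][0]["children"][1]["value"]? 3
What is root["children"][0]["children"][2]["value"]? 23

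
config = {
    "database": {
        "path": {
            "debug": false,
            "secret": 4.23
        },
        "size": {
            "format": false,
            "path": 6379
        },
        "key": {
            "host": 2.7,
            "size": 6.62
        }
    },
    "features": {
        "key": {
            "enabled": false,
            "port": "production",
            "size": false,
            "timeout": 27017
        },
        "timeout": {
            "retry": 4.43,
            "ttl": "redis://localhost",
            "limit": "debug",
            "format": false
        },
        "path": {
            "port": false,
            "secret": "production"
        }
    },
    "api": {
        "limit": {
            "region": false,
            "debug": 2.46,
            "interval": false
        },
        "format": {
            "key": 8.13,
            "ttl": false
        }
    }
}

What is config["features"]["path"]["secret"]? "production"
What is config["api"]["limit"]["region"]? False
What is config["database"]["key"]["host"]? 2.7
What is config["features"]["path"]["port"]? False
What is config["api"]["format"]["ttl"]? False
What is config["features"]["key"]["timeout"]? 27017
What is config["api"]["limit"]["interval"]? False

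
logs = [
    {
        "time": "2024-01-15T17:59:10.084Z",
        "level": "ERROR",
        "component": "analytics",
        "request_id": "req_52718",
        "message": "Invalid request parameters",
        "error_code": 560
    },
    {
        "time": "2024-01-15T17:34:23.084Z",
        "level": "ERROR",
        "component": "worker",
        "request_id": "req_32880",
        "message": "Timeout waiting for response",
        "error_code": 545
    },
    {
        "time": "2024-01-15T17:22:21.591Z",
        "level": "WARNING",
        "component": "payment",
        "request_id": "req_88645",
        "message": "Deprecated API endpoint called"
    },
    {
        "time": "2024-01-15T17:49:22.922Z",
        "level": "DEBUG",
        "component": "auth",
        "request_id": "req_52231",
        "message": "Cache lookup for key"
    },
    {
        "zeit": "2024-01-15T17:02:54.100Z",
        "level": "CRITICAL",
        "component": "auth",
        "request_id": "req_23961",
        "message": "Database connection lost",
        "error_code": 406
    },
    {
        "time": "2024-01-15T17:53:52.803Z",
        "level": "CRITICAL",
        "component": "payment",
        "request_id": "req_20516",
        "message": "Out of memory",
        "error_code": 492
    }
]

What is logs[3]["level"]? "DEBUG"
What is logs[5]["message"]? "Out of memory"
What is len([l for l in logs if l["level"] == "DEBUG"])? 1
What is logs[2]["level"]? "WARNING"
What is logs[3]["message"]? "Cache lookup for key"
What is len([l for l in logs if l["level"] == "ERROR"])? 2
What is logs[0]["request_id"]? "req_52718"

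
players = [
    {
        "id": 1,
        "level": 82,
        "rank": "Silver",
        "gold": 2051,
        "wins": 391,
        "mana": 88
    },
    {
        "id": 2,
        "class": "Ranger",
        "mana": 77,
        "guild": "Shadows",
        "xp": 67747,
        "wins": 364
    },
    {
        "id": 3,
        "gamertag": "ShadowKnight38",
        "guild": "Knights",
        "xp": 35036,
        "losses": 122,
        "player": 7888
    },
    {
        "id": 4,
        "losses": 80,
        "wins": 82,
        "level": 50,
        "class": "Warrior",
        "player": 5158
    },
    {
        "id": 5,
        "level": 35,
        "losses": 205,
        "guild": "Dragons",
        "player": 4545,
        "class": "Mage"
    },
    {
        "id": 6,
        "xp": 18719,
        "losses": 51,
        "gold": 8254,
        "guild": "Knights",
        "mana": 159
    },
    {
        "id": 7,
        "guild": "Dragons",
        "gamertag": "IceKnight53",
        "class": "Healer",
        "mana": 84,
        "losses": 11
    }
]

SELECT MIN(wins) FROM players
82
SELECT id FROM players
[1, 2, 3, 4, 5, 6, 7]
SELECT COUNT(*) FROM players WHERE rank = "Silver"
1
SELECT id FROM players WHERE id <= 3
[1, 2, 3]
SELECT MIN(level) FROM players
35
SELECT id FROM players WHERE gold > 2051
[6]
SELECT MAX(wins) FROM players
391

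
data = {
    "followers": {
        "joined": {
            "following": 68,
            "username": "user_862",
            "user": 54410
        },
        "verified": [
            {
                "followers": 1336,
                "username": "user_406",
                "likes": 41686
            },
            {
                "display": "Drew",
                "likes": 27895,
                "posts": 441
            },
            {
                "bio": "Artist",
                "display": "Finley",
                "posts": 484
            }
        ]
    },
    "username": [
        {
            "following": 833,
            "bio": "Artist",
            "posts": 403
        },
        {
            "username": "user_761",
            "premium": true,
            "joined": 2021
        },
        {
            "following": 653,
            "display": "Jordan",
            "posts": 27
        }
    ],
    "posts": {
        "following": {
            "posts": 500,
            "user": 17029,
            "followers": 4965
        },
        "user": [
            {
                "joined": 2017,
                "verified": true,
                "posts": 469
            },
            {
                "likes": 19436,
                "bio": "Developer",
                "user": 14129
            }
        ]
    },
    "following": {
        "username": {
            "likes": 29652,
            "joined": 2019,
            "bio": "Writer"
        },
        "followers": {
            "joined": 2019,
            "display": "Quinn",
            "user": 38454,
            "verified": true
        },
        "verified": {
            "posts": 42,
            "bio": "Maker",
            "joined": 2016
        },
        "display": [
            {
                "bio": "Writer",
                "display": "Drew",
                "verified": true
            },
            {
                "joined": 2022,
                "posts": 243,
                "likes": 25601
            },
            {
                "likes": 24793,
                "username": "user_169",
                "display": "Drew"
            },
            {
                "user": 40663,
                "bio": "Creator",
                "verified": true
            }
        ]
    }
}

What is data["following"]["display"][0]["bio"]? "Writer"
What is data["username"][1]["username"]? "user_761"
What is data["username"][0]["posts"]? 403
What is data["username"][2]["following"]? 653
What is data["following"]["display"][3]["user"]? 40663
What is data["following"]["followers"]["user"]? 38454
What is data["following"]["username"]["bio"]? "Writer"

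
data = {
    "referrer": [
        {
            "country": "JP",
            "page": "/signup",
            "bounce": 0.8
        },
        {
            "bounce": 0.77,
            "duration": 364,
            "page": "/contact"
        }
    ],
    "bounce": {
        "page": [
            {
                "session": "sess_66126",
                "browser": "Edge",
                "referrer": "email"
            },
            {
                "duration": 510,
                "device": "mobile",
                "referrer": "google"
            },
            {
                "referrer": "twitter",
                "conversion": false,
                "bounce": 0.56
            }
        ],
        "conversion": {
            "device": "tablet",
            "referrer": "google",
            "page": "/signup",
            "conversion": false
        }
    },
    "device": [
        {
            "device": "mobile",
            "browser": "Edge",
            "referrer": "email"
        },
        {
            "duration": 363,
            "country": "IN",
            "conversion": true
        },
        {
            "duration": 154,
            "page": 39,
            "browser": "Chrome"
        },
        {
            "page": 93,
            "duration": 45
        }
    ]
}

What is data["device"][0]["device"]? "mobile"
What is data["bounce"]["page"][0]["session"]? "sess_66126"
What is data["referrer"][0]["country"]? "JP"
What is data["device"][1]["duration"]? 363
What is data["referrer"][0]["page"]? "/signup"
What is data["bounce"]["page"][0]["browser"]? "Edge"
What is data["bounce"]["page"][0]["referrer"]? "email"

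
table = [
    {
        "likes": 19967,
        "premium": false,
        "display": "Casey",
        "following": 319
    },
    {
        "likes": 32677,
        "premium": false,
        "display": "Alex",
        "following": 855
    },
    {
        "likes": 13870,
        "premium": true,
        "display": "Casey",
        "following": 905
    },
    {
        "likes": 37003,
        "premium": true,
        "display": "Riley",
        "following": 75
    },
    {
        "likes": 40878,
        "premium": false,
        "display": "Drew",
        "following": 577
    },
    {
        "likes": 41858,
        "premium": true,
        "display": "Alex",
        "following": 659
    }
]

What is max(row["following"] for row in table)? 905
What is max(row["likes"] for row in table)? 41858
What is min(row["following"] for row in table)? 75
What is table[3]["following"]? 75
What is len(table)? 6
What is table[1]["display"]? "Alex"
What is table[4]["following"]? 577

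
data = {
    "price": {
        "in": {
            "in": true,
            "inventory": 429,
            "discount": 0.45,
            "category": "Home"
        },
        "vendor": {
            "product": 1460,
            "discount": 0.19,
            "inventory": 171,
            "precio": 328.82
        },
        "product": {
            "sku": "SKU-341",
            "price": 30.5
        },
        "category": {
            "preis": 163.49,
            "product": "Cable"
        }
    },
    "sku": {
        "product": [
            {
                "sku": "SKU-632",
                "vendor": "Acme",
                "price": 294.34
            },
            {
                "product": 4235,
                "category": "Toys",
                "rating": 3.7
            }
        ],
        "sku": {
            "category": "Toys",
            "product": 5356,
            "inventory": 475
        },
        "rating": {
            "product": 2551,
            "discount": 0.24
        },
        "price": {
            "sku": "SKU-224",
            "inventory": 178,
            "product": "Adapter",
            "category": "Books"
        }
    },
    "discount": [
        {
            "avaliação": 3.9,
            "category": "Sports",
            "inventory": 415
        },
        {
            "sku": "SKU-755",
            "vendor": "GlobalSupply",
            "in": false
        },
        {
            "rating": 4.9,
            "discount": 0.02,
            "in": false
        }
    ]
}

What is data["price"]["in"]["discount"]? 0.45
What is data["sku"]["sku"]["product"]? 5356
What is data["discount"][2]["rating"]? 4.9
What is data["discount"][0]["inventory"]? 415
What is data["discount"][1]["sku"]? "SKU-755"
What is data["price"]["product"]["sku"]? "SKU-341"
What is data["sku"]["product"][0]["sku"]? "SKU-632"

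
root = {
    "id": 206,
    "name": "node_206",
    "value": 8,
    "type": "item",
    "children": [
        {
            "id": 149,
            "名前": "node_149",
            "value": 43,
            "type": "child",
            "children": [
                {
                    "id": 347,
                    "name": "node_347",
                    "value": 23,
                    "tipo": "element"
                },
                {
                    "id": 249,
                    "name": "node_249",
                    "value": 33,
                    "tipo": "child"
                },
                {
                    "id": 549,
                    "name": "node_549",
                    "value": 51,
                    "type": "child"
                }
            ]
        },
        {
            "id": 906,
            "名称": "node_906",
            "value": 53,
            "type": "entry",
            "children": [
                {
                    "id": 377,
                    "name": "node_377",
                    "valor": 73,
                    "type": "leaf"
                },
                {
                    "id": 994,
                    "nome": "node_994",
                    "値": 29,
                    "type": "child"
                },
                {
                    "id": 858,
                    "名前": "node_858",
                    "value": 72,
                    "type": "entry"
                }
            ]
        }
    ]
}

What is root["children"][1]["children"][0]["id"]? 377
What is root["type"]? "item"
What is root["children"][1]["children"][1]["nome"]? "node_994"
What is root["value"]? 8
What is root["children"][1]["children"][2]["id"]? 858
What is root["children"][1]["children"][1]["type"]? "child"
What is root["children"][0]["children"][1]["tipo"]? "child"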